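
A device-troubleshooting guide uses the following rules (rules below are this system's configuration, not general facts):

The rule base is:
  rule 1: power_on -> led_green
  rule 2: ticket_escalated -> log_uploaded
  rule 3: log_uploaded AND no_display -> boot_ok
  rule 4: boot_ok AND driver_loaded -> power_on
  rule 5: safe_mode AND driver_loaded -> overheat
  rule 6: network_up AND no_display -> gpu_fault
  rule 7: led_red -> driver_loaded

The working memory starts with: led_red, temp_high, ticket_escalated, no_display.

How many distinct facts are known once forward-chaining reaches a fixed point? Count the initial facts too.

[1] rule 2 [ticket_escalated -> log_uploaded]; rule 7 [led_red -> driver_loaded]. ⇒ new: log_uploaded, driver_loaded.
[2] rule 3 [log_uploaded AND no_display -> boot_ok]. ⇒ new: boot_ok.
[3] rule 4 [boot_ok AND driver_loaded -> power_on]. ⇒ new: power_on.
[4] rule 1 [power_on -> led_green]. ⇒ new: led_green.
Closure: {boot_ok, driver_loaded, led_green, led_red, log_uploaded, no_display, power_on, temp_high, ticket_escalated} — 9 facts.

9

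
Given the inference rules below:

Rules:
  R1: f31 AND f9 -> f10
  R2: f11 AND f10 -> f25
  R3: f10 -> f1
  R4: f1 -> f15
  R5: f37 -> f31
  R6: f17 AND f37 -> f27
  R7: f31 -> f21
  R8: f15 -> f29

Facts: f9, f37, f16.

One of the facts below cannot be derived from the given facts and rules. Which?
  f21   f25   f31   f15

Round 1: R5 [f37 -> f31]. New: f31.
Round 2: R1 [f31 AND f9 -> f10]; R7 [f31 -> f21]. New: f10, f21.
Round 3: R3 [f10 -> f1]. New: f1.
Round 4: R4 [f1 -> f15]. New: f15.
Round 5: R8 [f15 -> f29]. New: f29.
Derived: f21 (round 2), f15 (round 4), f31 (round 1). f25 never appears in any round.

f25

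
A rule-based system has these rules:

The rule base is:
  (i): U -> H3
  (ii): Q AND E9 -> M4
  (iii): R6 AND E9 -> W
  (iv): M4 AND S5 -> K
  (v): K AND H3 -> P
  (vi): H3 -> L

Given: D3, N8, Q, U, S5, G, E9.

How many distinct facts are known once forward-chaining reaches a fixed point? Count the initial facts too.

Round 1: (i) [U -> H3]; (ii) [Q AND E9 -> M4]. Adds H3, M4.
Round 2: (iv) [M4 AND S5 -> K]; (vi) [H3 -> L]. Adds K, L.
Round 3: (v) [K AND H3 -> P]. Adds P.
Closure: {D3, E9, G, H3, K, L, M4, N8, P, Q, S5, U} — 12 facts.

12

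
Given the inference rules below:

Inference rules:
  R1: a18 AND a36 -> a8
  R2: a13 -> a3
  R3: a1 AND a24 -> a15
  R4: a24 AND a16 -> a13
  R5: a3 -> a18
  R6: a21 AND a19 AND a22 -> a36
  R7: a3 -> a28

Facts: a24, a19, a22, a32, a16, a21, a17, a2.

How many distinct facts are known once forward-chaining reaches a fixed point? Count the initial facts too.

14

Round 1: R4 [a24 AND a16 -> a13]; R6 [a21 AND a19 AND a22 -> a36]. Adds a13, a36.
Round 2: R2 [a13 -> a3]. Adds a3.
Round 3: R5 [a3 -> a18]; R7 [a3 -> a28]. Adds a18, a28.
Round 4: R1 [a18 AND a36 -> a8]. Adds a8.
Closure: {a13, a16, a17, a18, a19, a2, a21, a22, a24, a28, a3, a32, a36, a8} — 14 facts.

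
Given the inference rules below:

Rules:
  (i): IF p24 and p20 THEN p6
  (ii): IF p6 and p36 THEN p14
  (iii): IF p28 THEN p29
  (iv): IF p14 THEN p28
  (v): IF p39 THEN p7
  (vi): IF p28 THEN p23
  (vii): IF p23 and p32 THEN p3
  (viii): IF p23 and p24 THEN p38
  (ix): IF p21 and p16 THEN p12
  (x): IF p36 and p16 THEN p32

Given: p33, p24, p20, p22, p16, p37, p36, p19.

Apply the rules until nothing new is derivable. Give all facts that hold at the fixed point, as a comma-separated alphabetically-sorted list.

Round 1 — (i), (x), derive p6, p32.
Round 2 — (ii), derive p14.
Round 3 — (iv), derive p28.
Round 4 — (iii), (vi), derive p29, p23.
Round 5 — (vii), (viii), derive p3, p38.

p14, p16, p19, p20, p22, p23, p24, p28, p29, p3, p32, p33, p36, p37, p38, p6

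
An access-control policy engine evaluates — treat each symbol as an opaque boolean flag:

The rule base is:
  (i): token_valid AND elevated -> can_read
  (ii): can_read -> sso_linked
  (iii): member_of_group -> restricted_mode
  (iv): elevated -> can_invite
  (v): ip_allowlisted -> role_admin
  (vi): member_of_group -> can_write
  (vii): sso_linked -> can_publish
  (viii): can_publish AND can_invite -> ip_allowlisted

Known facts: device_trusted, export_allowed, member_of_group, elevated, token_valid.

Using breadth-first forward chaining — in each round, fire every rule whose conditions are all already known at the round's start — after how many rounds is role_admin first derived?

Round 1: (i) [token_valid AND elevated -> can_read]; (iii) [member_of_group -> restricted_mode]; (iv) [elevated -> can_invite]; (vi) [member_of_group -> can_write]. New: can_read, restricted_mode, can_invite, can_write.
Round 2: (ii) [can_read -> sso_linked]. New: sso_linked.
Round 3: (vii) [sso_linked -> can_publish]. New: can_publish.
Round 4: (viii) [can_publish AND can_invite -> ip_allowlisted]. New: ip_allowlisted.
Round 5: (v) [ip_allowlisted -> role_admin]. New: role_admin.
role_admin first appears in round 5.

5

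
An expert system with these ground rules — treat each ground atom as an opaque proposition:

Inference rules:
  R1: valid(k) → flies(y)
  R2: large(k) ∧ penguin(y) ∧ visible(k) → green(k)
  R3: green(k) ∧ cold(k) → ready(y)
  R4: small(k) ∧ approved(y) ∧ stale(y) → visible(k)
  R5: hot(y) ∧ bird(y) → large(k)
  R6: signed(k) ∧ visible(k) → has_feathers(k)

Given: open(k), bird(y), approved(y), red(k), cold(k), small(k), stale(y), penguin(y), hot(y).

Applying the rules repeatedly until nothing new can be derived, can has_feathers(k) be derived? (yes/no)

Round 1: R4 [small(k) ∧ approved(y) ∧ stale(y) → visible(k)]; R5 [hot(y) ∧ bird(y) → large(k)]. New: visible(k), large(k).
Round 2: R2 [large(k) ∧ penguin(y) ∧ visible(k) → green(k)]. New: green(k).
Round 3: R3 [green(k) ∧ cold(k) → ready(y)]. New: ready(y).
Fixed point reached. has_feathers(k) is concluded only by R6; R6 needs signed(k) (never derived).

no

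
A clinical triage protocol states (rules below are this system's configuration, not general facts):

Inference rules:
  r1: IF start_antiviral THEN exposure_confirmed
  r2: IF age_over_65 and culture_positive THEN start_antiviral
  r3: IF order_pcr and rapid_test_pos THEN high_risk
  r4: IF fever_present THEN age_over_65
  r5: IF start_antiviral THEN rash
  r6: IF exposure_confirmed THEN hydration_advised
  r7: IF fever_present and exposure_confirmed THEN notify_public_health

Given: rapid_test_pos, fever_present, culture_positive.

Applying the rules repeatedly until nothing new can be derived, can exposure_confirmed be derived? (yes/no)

Round 1: r4 [IF fever_present THEN age_over_65]. Adds age_over_65.
Round 2: r2 [IF age_over_65 and culture_positive THEN start_antiviral]. Adds start_antiviral.
Round 3: r1 [IF start_antiviral THEN exposure_confirmed]; r5 [IF start_antiviral THEN rash]. Adds exposure_confirmed, rash.
Round 4: r6 [IF exposure_confirmed THEN hydration_advised]; r7 [IF fever_present and exposure_confirmed THEN notify_public_health]. Adds hydration_advised, notify_public_health.
exposure_confirmed appears in round 3, so it is derivable.

yes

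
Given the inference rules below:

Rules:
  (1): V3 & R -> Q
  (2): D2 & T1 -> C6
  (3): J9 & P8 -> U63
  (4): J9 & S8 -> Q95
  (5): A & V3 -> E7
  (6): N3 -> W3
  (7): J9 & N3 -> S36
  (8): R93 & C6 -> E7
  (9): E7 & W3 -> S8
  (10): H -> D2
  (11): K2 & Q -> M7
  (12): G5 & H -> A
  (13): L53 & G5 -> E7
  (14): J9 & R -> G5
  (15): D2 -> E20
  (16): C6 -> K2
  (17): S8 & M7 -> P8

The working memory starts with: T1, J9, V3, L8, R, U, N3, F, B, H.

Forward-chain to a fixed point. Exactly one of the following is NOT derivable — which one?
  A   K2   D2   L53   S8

L53

Round 1 — (1), (6), (7), (10), (14), derive Q, W3, S36, D2, G5.
Round 2 — (2), (12), (15), derive C6, A, E20.
Round 3 — (5), (16), derive E7, K2.
Round 4 — (9), (11), derive S8, M7.
Round 5 — (4), (17), derive Q95, P8.
Round 6 — (3), derive U63.
Derived: A (round 2), S8 (round 4), D2 (round 1), K2 (round 3). L53 never appears in any round.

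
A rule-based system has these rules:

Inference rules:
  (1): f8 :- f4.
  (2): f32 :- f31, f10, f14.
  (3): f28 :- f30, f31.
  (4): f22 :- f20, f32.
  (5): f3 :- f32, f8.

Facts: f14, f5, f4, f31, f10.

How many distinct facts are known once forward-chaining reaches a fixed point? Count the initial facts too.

8

[1] (1) [f8 :- f4.]; (2) [f32 :- f31, f10, f14.]. ⇒ new: f8, f32.
[2] (5) [f3 :- f32, f8.]. ⇒ new: f3.
Closure: {f10, f14, f3, f31, f32, f4, f5, f8} — 8 facts.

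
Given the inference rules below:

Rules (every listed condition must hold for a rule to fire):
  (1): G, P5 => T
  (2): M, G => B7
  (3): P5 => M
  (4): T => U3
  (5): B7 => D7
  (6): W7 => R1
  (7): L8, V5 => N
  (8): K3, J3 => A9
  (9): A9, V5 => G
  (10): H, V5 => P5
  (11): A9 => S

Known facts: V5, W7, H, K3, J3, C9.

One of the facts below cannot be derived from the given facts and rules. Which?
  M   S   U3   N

Round 1: (6) [W7 => R1]; (8) [K3, J3 => A9]; (10) [H, V5 => P5]. New: R1, A9, P5.
Round 2: (3) [P5 => M]; (9) [A9, V5 => G]; (11) [A9 => S]. New: M, G, S.
Round 3: (1) [G, P5 => T]; (2) [M, G => B7]. New: T, B7.
Round 4: (4) [T => U3]; (5) [B7 => D7]. New: U3, D7.
Derived: U3 (round 4), M (round 2), S (round 2). N never appears in any round.

N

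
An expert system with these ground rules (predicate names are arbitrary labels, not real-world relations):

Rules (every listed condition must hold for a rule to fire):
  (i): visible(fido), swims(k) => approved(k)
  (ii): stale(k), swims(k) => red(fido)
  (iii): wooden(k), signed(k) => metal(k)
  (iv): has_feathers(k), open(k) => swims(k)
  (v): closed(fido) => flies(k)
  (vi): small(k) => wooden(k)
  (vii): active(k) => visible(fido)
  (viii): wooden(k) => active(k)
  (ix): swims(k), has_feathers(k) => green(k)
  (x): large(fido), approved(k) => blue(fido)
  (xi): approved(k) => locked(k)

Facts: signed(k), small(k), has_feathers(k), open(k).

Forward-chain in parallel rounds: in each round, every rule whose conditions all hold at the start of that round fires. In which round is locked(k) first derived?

5

Round 1 fires (iv), (vi), giving swims(k), wooden(k).
Round 2 fires (iii), (viii), (ix), giving metal(k), active(k), green(k).
Round 3 fires (vii), giving visible(fido).
Round 4 fires (i), giving approved(k).
Round 5 fires (xi), giving locked(k).
locked(k) first appears in round 5.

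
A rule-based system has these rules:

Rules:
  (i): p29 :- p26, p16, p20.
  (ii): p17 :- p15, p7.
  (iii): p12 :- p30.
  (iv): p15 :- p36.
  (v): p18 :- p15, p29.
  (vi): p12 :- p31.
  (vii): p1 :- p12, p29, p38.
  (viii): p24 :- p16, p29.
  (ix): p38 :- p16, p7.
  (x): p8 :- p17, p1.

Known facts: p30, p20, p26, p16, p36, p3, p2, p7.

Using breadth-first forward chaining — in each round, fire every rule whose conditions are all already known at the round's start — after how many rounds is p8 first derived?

3

Round 1 fires (i), (iii), (iv), (ix), giving p29, p12, p15, p38.
Round 2 fires (ii), (v), (vii), (viii), giving p17, p18, p1, p24.
Round 3 fires (x), giving p8.
p8 first appears in round 3.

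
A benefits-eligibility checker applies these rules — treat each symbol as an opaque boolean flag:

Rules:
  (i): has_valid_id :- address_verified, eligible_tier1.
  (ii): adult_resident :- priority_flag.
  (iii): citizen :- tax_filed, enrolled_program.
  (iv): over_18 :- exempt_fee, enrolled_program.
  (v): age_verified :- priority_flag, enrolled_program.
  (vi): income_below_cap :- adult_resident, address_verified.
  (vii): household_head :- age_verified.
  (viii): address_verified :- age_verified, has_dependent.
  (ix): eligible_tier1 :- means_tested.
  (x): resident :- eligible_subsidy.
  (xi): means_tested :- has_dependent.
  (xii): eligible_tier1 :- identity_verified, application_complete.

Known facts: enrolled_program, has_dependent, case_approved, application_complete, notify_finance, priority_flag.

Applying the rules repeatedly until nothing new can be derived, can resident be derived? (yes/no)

Round 1: (ii) [adult_resident :- priority_flag.]; (v) [age_verified :- priority_flag, enrolled_program.]; (xi) [means_tested :- has_dependent.]. Adds adult_resident, age_verified, means_tested.
Round 2: (vii) [household_head :- age_verified.]; (viii) [address_verified :- age_verified, has_dependent.]; (ix) [eligible_tier1 :- means_tested.]. Adds household_head, address_verified, eligible_tier1.
Round 3: (i) [has_valid_id :- address_verified, eligible_tier1.]; (vi) [income_below_cap :- adult_resident, address_verified.]. Adds has_valid_id, income_below_cap.
Fixed point reached. resident is concluded only by (x); (x) needs eligible_subsidy (never derived).

no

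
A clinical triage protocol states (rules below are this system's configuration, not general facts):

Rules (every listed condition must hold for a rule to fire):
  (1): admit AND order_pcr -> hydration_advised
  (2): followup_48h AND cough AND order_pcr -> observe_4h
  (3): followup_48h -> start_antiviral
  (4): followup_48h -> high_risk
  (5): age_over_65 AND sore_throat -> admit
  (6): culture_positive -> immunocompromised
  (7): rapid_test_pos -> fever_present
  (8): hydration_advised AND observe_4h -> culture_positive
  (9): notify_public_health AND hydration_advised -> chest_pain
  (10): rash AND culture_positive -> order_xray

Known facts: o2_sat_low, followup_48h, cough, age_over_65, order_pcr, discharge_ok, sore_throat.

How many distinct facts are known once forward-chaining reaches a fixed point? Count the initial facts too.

14

Round 1: (2) [followup_48h AND cough AND order_pcr -> observe_4h]; (3) [followup_48h -> start_antiviral]; (4) [followup_48h -> high_risk]; (5) [age_over_65 AND sore_throat -> admit]. Adds observe_4h, start_antiviral, high_risk, admit.
Round 2: (1) [admit AND order_pcr -> hydration_advised]. Adds hydration_advised.
Round 3: (8) [hydration_advised AND observe_4h -> culture_positive]. Adds culture_positive.
Round 4: (6) [culture_positive -> immunocompromised]. Adds immunocompromised.
Closure: {admit, age_over_65, cough, culture_positive, discharge_ok, followup_48h, high_risk, hydration_advised, immunocompromised, o2_sat_low, observe_4h, order_pcr, sore_throat, start_antiviral} — 14 facts.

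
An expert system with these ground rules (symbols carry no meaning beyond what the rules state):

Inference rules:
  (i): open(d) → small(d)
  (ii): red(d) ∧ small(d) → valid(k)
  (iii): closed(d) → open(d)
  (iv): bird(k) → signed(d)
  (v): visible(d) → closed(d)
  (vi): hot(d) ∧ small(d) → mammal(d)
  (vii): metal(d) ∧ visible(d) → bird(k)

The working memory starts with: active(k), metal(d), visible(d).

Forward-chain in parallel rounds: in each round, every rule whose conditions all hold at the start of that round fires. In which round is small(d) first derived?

3

Round 1 — (v), (vii), derive closed(d), bird(k).
Round 2 — (iii), (iv), derive open(d), signed(d).
Round 3 — (i), derive small(d).
small(d) first appears in round 3.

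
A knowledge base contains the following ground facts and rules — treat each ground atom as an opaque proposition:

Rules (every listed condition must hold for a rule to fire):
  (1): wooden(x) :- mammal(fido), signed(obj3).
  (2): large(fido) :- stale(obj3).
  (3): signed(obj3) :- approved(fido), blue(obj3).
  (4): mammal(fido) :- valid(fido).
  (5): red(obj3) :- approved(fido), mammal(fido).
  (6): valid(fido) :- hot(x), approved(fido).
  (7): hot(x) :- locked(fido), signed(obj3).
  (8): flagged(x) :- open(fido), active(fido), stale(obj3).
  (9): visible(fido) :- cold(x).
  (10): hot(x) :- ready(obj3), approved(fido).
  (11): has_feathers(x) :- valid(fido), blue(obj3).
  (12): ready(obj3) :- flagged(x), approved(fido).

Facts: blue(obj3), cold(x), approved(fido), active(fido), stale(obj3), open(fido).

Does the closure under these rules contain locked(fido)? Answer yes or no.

no

[1] (2) [large(fido) :- stale(obj3).]; (3) [signed(obj3) :- approved(fido), blue(obj3).]; (8) [flagged(x) :- open(fido), active(fido), stale(obj3).]; (9) [visible(fido) :- cold(x).]. ⇒ new: large(fido), signed(obj3), flagged(x), visible(fido).
[2] (12) [ready(obj3) :- flagged(x), approved(fido).]. ⇒ new: ready(obj3).
[3] (10) [hot(x) :- ready(obj3), approved(fido).]. ⇒ new: hot(x).
[4] (6) [valid(fido) :- hot(x), approved(fido).]. ⇒ new: valid(fido).
[5] (4) [mammal(fido) :- valid(fido).]; (11) [has_feathers(x) :- valid(fido), blue(obj3).]. ⇒ new: mammal(fido), has_feathers(x).
[6] (1) [wooden(x) :- mammal(fido), signed(obj3).]; (5) [red(obj3) :- approved(fido), mammal(fido).]. ⇒ new: wooden(x), red(obj3).
Fixed point reached. No rule has locked(fido) as a consequent, and it is not given.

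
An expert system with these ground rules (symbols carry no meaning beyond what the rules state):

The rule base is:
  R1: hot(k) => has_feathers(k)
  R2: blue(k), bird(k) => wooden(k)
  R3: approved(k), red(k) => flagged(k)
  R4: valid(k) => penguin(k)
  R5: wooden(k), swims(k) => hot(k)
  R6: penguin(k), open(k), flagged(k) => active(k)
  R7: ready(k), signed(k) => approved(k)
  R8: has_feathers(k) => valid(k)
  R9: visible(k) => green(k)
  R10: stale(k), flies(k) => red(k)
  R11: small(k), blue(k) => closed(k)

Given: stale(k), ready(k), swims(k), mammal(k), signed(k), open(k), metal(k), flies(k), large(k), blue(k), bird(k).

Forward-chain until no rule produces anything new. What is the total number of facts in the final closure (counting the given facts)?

20

Round 1: R2 [blue(k), bird(k) => wooden(k)]; R7 [ready(k), signed(k) => approved(k)]; R10 [stale(k), flies(k) => red(k)]. Adds wooden(k), approved(k), red(k).
Round 2: R3 [approved(k), red(k) => flagged(k)]; R5 [wooden(k), swims(k) => hot(k)]. Adds flagged(k), hot(k).
Round 3: R1 [hot(k) => has_feathers(k)]. Adds has_feathers(k).
Round 4: R8 [has_feathers(k) => valid(k)]. Adds valid(k).
Round 5: R4 [valid(k) => penguin(k)]. Adds penguin(k).
Round 6: R6 [penguin(k), open(k), flagged(k) => active(k)]. Adds active(k).
Closure: {active(k), approved(k), bird(k), blue(k), flagged(k), flies(k), has_feathers(k), hot(k), large(k), mammal(k), metal(k), open(k), penguin(k), ready(k), red(k), signed(k), stale(k), swims(k), valid(k), wooden(k)} — 20 facts.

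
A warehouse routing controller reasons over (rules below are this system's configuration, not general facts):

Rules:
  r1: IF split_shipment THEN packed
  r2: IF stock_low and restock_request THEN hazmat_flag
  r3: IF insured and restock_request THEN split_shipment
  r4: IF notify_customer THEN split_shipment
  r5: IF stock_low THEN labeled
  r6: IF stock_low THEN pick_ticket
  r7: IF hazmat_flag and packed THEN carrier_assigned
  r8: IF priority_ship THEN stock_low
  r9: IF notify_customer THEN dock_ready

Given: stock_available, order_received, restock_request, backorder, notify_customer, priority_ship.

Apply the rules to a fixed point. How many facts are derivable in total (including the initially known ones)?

14

Round 1 fires r4, r8, r9, giving split_shipment, stock_low, dock_ready.
Round 2 fires r1, r2, r5, r6, giving packed, hazmat_flag, labeled, pick_ticket.
Round 3 fires r7, giving carrier_assigned.
Closure: {backorder, carrier_assigned, dock_ready, hazmat_flag, labeled, notify_customer, order_received, packed, pick_ticket, priority_ship, restock_request, split_shipment, stock_available, stock_low} — 14 facts.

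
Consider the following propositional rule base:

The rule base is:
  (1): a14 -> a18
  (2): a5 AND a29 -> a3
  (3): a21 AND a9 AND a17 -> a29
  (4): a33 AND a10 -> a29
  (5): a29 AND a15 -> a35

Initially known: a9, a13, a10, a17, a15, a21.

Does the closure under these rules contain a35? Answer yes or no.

yes

Round 1 — (3), derive a29.
Round 2 — (5), derive a35.
a35 appears in round 2, so it is derivable.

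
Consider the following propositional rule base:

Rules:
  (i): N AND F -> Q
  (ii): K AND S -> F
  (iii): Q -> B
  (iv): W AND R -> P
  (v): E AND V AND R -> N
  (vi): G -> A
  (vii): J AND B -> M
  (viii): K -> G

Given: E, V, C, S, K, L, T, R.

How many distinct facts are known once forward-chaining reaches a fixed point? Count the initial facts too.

Round 1 — (ii), (v), (viii), derive F, N, G.
Round 2 — (i), (vi), derive Q, A.
Round 3 — (iii), derive B.
Closure: {A, B, C, E, F, G, K, L, N, Q, R, S, T, V} — 14 facts.

14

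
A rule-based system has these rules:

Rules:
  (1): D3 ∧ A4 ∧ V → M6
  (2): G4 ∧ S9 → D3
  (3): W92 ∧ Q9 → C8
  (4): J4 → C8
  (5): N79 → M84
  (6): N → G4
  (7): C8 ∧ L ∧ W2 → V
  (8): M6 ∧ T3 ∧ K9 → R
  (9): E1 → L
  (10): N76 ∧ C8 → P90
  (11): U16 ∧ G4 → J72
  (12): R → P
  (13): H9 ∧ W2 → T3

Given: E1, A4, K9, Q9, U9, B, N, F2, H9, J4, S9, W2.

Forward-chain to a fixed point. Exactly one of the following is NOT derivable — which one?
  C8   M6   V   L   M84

M84

Round 1: (4) [J4 → C8]; (6) [N → G4]; (9) [E1 → L]; (13) [H9 ∧ W2 → T3]. New: C8, G4, L, T3.
Round 2: (2) [G4 ∧ S9 → D3]; (7) [C8 ∧ L ∧ W2 → V]. New: D3, V.
Round 3: (1) [D3 ∧ A4 ∧ V → M6]. New: M6.
Round 4: (8) [M6 ∧ T3 ∧ K9 → R]. New: R.
Round 5: (12) [R → P]. New: P.
Derived: L (round 1), C8 (round 1), M6 (round 3), V (round 2). M84 never appears in any round.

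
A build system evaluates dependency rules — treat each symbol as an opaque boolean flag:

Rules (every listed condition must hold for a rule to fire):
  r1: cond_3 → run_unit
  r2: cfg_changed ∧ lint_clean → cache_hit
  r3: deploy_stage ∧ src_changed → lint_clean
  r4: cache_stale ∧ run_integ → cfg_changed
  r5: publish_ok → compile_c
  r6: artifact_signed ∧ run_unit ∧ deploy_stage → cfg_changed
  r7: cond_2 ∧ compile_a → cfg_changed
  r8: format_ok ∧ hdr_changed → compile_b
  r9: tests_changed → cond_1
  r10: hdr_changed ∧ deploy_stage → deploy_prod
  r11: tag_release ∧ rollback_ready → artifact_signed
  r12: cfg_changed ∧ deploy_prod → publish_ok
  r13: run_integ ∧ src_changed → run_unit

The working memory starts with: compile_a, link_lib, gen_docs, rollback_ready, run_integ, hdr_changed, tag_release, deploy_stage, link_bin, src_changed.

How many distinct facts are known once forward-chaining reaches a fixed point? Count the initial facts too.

18

[1] r3 [deploy_stage ∧ src_changed → lint_clean]; r10 [hdr_changed ∧ deploy_stage → deploy_prod]; r11 [tag_release ∧ rollback_ready → artifact_signed]; r13 [run_integ ∧ src_changed → run_unit]. ⇒ new: lint_clean, deploy_prod, artifact_signed, run_unit.
[2] r6 [artifact_signed ∧ run_unit ∧ deploy_stage → cfg_changed]. ⇒ new: cfg_changed.
[3] r2 [cfg_changed ∧ lint_clean → cache_hit]; r12 [cfg_changed ∧ deploy_prod → publish_ok]. ⇒ new: cache_hit, publish_ok.
[4] r5 [publish_ok → compile_c]. ⇒ new: compile_c.
Closure: {artifact_signed, cache_hit, cfg_changed, compile_a, compile_c, deploy_prod, deploy_stage, gen_docs, hdr_changed, link_bin, link_lib, lint_clean, publish_ok, rollback_ready, run_integ, run_unit, src_changed, tag_release} — 18 facts.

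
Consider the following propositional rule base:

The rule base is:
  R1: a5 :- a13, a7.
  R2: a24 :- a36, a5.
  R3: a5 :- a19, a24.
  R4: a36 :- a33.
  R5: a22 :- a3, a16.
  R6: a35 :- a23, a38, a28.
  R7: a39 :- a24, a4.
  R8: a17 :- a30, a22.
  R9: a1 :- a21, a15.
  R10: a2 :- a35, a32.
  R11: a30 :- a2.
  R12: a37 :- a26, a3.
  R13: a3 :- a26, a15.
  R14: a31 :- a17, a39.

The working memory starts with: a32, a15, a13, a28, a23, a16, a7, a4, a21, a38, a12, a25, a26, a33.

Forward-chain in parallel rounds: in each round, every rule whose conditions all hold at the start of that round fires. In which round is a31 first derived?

5

Round 1 fires R1, R4, R6, R9, R13, giving a5, a36, a35, a1, a3.
Round 2 fires R2, R5, R10, R12, giving a24, a22, a2, a37.
Round 3 fires R7, R11, giving a39, a30.
Round 4 fires R8, giving a17.
Round 5 fires R14, giving a31.
a31 first appears in round 5.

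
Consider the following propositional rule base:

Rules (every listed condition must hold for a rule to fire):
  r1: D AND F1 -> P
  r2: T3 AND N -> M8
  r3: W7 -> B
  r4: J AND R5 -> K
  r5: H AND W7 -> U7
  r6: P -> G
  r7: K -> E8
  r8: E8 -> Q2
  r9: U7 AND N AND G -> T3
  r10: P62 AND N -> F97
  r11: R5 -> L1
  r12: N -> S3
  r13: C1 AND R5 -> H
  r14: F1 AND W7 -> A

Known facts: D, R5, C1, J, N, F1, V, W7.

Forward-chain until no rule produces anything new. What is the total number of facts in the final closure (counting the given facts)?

Round 1 — r1, r3, r4, r11, r12, r13, r14, derive P, B, K, L1, S3, H, A.
Round 2 — r5, r6, r7, derive U7, G, E8.
Round 3 — r8, r9, derive Q2, T3.
Round 4 — r2, derive M8.
Closure: {A, B, C1, D, E8, F1, G, H, J, K, L1, M8, N, P, Q2, R5, S3, T3, U7, V, W7} — 21 facts.

21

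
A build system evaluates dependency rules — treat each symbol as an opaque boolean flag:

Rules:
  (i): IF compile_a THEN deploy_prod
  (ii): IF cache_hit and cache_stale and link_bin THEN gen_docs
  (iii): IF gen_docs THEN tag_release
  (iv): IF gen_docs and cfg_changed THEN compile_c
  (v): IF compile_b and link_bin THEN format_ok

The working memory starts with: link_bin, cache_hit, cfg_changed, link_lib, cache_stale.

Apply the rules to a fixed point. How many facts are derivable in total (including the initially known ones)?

8

Round 1: (ii) [IF cache_hit and cache_stale and link_bin THEN gen_docs]. Adds gen_docs.
Round 2: (iii) [IF gen_docs THEN tag_release]; (iv) [IF gen_docs and cfg_changed THEN compile_c]. Adds tag_release, compile_c.
Closure: {cache_hit, cache_stale, cfg_changed, compile_c, gen_docs, link_bin, link_lib, tag_release} — 8 facts.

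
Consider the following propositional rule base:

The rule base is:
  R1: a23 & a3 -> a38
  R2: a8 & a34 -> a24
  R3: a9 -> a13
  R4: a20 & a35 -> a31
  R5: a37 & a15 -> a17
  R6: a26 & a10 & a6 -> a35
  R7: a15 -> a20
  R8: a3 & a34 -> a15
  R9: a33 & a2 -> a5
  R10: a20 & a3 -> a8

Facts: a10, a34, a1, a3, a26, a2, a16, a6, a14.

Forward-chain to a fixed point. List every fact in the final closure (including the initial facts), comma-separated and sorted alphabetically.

Round 1 fires R6, R8, giving a35, a15.
Round 2 fires R7, giving a20.
Round 3 fires R4, R10, giving a31, a8.
Round 4 fires R2, giving a24.

a1, a10, a14, a15, a16, a2, a20, a24, a26, a3, a31, a34, a35, a6, a8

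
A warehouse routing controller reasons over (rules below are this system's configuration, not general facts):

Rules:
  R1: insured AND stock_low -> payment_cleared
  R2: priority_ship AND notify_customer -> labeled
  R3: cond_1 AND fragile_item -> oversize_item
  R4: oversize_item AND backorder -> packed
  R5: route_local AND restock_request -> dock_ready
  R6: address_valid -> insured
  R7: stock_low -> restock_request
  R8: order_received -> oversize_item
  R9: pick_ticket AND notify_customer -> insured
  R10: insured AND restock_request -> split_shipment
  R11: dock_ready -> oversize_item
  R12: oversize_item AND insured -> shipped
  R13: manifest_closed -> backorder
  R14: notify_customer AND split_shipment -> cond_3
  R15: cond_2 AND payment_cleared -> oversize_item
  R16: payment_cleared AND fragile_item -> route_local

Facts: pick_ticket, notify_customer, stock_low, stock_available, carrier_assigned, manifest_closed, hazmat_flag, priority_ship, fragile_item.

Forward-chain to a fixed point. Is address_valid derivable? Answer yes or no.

Round 1 — R2, R7, R9, R13, derive labeled, restock_request, insured, backorder.
Round 2 — R1, R10, derive payment_cleared, split_shipment.
Round 3 — R14, R16, derive cond_3, route_local.
Round 4 — R5, derive dock_ready.
Round 5 — R11, derive oversize_item.
Round 6 — R4, R12, derive packed, shipped.
Fixed point reached. No rule has address_valid as a consequent, and it is not given.

no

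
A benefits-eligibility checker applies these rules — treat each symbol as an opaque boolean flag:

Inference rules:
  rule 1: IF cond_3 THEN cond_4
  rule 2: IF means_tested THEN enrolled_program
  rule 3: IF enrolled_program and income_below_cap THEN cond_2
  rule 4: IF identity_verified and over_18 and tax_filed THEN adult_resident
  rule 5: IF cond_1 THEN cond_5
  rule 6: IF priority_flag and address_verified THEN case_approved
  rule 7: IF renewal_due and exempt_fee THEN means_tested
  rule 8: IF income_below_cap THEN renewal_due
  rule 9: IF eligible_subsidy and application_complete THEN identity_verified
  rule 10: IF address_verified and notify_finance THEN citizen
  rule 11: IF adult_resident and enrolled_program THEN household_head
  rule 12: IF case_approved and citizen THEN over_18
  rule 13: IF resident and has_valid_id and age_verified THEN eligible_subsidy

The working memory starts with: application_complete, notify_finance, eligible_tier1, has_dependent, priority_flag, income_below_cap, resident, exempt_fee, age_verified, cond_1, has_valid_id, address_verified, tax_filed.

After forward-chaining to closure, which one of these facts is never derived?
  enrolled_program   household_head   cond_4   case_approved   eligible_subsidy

Round 1: rule 5 [IF cond_1 THEN cond_5]; rule 6 [IF priority_flag and address_verified THEN case_approved]; rule 8 [IF income_below_cap THEN renewal_due]; rule 10 [IF address_verified and notify_finance THEN citizen]; rule 13 [IF resident and has_valid_id and age_verified THEN eligible_subsidy]. Adds cond_5, case_approved, renewal_due, citizen, eligible_subsidy.
Round 2: rule 7 [IF renewal_due and exempt_fee THEN means_tested]; rule 9 [IF eligible_subsidy and application_complete THEN identity_verified]; rule 12 [IF case_approved and citizen THEN over_18]. Adds means_tested, identity_verified, over_18.
Round 3: rule 2 [IF means_tested THEN enrolled_program]; rule 4 [IF identity_verified and over_18 and tax_filed THEN adult_resident]. Adds enrolled_program, adult_resident.
Round 4: rule 3 [IF enrolled_program and income_below_cap THEN cond_2]; rule 11 [IF adult_resident and enrolled_program THEN household_head]. Adds cond_2, household_head.
Derived: case_approved (round 1), enrolled_program (round 3), household_head (round 4), eligible_subsidy (round 1). cond_4 never appears in any round.

cond_4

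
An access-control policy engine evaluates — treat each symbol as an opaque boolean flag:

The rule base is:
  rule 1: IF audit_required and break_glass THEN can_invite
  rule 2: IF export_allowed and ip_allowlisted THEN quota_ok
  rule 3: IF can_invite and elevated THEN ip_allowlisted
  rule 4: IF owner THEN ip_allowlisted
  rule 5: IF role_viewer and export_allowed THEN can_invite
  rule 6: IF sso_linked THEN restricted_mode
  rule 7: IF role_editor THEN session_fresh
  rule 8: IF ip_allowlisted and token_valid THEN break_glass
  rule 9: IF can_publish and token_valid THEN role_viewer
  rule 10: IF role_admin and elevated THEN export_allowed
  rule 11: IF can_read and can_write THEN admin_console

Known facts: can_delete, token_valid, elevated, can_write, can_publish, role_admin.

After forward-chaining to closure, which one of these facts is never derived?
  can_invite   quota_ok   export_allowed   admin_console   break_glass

Round 1 fires rule 9, rule 10, giving role_viewer, export_allowed.
Round 2 fires rule 5, giving can_invite.
Round 3 fires rule 3, giving ip_allowlisted.
Round 4 fires rule 2, rule 8, giving quota_ok, break_glass.
Derived: can_invite (round 2), break_glass (round 4), export_allowed (round 1), quota_ok (round 4). admin_console never appears in any round.

admin_console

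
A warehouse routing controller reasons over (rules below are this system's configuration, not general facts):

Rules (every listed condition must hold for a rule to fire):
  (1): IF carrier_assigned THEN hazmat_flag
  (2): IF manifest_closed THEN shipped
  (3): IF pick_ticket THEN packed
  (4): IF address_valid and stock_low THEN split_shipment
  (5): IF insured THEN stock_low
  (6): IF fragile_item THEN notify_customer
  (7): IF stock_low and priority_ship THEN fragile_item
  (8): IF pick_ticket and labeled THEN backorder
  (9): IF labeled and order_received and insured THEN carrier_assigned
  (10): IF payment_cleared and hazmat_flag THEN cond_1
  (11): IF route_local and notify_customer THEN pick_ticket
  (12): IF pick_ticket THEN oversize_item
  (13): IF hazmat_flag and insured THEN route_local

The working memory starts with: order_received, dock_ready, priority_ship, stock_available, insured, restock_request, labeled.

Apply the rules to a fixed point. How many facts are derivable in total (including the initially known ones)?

[1] (5) [IF insured THEN stock_low]; (9) [IF labeled and order_received and insured THEN carrier_assigned]. ⇒ new: stock_low, carrier_assigned.
[2] (1) [IF carrier_assigned THEN hazmat_flag]; (7) [IF stock_low and priority_ship THEN fragile_item]. ⇒ new: hazmat_flag, fragile_item.
[3] (6) [IF fragile_item THEN notify_customer]; (13) [IF hazmat_flag and insured THEN route_local]. ⇒ new: notify_customer, route_local.
[4] (11) [IF route_local and notify_customer THEN pick_ticket]. ⇒ new: pick_ticket.
[5] (3) [IF pick_ticket THEN packed]; (8) [IF pick_ticket and labeled THEN backorder]; (12) [IF pick_ticket THEN oversize_item]. ⇒ new: packed, backorder, oversize_item.
Closure: {backorder, carrier_assigned, dock_ready, fragile_item, hazmat_flag, insured, labeled, notify_customer, order_received, oversize_item, packed, pick_ticket, priority_ship, restock_request, route_local, stock_available, stock_low} — 17 facts.

17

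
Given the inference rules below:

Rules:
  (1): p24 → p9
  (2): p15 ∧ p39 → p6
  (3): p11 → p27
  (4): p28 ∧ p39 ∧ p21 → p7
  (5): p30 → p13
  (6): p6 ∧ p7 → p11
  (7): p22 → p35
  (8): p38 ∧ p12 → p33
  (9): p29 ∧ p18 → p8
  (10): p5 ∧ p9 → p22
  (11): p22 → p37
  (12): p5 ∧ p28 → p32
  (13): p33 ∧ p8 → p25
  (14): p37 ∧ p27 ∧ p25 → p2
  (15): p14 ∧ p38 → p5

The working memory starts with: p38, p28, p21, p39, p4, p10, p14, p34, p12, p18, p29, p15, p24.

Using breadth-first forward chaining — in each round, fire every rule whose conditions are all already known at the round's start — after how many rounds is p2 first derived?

Round 1: (1) [p24 → p9]; (2) [p15 ∧ p39 → p6]; (4) [p28 ∧ p39 ∧ p21 → p7]; (8) [p38 ∧ p12 → p33]; (9) [p29 ∧ p18 → p8]; (15) [p14 ∧ p38 → p5]. New: p9, p6, p7, p33, p8, p5.
Round 2: (6) [p6 ∧ p7 → p11]; (10) [p5 ∧ p9 → p22]; (12) [p5 ∧ p28 → p32]; (13) [p33 ∧ p8 → p25]. New: p11, p22, p32, p25.
Round 3: (3) [p11 → p27]; (7) [p22 → p35]; (11) [p22 → p37]. New: p27, p35, p37.
Round 4: (14) [p37 ∧ p27 ∧ p25 → p2]. New: p2.
p2 first appears in round 4.

4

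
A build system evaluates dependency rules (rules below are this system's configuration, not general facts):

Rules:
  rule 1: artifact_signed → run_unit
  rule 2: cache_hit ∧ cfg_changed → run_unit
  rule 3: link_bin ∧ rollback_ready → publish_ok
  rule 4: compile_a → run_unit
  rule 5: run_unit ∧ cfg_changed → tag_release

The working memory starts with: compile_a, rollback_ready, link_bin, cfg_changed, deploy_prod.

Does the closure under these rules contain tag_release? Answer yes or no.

yes

Round 1: rule 3 [link_bin ∧ rollback_ready → publish_ok]; rule 4 [compile_a → run_unit]. New: publish_ok, run_unit.
Round 2: rule 5 [run_unit ∧ cfg_changed → tag_release]. New: tag_release.
tag_release appears in round 2, so it is derivable.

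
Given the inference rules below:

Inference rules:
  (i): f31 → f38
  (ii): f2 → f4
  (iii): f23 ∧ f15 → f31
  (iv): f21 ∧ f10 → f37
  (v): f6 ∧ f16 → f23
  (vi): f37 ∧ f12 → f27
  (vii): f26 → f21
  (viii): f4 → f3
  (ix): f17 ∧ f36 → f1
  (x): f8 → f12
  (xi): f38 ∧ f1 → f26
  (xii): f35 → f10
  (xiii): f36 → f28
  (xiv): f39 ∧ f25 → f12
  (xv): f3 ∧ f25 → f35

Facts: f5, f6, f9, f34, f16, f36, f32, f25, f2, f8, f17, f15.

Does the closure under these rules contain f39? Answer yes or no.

no

[1] (ii) [f2 → f4]; (v) [f6 ∧ f16 → f23]; (ix) [f17 ∧ f36 → f1]; (x) [f8 → f12]; (xiii) [f36 → f28]. ⇒ new: f4, f23, f1, f12, f28.
[2] (iii) [f23 ∧ f15 → f31]; (viii) [f4 → f3]. ⇒ new: f31, f3.
[3] (i) [f31 → f38]; (xv) [f3 ∧ f25 → f35]. ⇒ new: f38, f35.
[4] (xi) [f38 ∧ f1 → f26]; (xii) [f35 → f10]. ⇒ new: f26, f10.
[5] (vii) [f26 → f21]. ⇒ new: f21.
[6] (iv) [f21 ∧ f10 → f37]. ⇒ new: f37.
[7] (vi) [f37 ∧ f12 → f27]. ⇒ new: f27.
Fixed point reached. No rule has f39 as a consequent, and it is not given.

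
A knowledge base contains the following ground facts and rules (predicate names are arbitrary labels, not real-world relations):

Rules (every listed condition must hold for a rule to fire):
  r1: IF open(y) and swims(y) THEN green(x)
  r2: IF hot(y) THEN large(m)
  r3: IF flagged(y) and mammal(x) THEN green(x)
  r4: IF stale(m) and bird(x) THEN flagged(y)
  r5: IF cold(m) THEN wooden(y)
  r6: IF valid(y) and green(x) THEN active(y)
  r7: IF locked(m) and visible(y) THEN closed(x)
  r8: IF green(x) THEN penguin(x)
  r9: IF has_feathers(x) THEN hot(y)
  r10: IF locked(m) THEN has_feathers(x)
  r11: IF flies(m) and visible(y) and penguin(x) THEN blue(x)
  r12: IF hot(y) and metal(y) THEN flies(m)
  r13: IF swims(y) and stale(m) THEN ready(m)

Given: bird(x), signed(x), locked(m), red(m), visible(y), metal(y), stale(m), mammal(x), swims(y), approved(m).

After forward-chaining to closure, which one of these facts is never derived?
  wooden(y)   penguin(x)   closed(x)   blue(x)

wooden(y)

Round 1: r4 [IF stale(m) and bird(x) THEN flagged(y)]; r7 [IF locked(m) and visible(y) THEN closed(x)]; r10 [IF locked(m) THEN has_feathers(x)]; r13 [IF swims(y) and stale(m) THEN ready(m)]. Adds flagged(y), closed(x), has_feathers(x), ready(m).
Round 2: r3 [IF flagged(y) and mammal(x) THEN green(x)]; r9 [IF has_feathers(x) THEN hot(y)]. Adds green(x), hot(y).
Round 3: r2 [IF hot(y) THEN large(m)]; r8 [IF green(x) THEN penguin(x)]; r12 [IF hot(y) and metal(y) THEN flies(m)]. Adds large(m), penguin(x), flies(m).
Round 4: r11 [IF flies(m) and visible(y) and penguin(x) THEN blue(x)]. Adds blue(x).
Derived: closed(x) (round 1), penguin(x) (round 3), blue(x) (round 4). wooden(y) never appears in any round.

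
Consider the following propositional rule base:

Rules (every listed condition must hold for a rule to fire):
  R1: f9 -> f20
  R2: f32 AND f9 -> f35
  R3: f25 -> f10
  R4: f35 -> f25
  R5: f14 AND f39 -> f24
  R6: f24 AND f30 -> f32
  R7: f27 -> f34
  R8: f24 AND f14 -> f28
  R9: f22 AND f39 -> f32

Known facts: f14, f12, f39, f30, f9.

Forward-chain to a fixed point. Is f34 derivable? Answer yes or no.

Round 1 fires R1, R5, giving f20, f24.
Round 2 fires R6, R8, giving f32, f28.
Round 3 fires R2, giving f35.
Round 4 fires R4, giving f25.
Round 5 fires R3, giving f10.
Fixed point reached. f34 is concluded only by R7; R7 needs f27 (never derived).

no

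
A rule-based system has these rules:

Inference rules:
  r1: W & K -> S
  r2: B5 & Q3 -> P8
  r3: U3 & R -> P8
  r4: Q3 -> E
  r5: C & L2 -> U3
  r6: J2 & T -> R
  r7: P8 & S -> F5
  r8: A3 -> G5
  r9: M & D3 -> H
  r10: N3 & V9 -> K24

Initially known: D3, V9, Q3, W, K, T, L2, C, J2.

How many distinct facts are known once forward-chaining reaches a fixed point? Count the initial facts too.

Round 1: r1 [W & K -> S]; r4 [Q3 -> E]; r5 [C & L2 -> U3]; r6 [J2 & T -> R]. New: S, E, U3, R.
Round 2: r3 [U3 & R -> P8]. New: P8.
Round 3: r7 [P8 & S -> F5]. New: F5.
Closure: {C, D3, E, F5, J2, K, L2, P8, Q3, R, S, T, U3, V9, W} — 15 facts.

15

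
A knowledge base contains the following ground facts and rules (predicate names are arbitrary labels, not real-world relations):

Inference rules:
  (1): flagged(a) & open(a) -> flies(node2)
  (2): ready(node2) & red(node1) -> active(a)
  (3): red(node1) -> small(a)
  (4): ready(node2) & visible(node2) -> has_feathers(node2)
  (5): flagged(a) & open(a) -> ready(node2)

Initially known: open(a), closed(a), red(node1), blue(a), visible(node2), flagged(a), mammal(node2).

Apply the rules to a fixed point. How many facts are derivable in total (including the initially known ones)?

12

[1] (1) [flagged(a) & open(a) -> flies(node2)]; (3) [red(node1) -> small(a)]; (5) [flagged(a) & open(a) -> ready(node2)]. ⇒ new: flies(node2), small(a), ready(node2).
[2] (2) [ready(node2) & red(node1) -> active(a)]; (4) [ready(node2) & visible(node2) -> has_feathers(node2)]. ⇒ new: active(a), has_feathers(node2).
Closure: {active(a), blue(a), closed(a), flagged(a), flies(node2), has_feathers(node2), mammal(node2), open(a), ready(node2), red(node1), small(a), visible(node2)} — 12 facts.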